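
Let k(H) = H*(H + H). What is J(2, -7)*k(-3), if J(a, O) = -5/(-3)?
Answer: 30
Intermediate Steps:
J(a, O) = 5/3 (J(a, O) = -5*(-⅓) = 5/3)
k(H) = 2*H² (k(H) = H*(2*H) = 2*H²)
J(2, -7)*k(-3) = 5*(2*(-3)²)/3 = 5*(2*9)/3 = (5/3)*18 = 30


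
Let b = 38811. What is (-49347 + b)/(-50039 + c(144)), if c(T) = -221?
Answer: 2634/12565 ≈ 0.20963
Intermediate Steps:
(-49347 + b)/(-50039 + c(144)) = (-49347 + 38811)/(-50039 - 221) = -10536/(-50260) = -10536*(-1/50260) = 2634/12565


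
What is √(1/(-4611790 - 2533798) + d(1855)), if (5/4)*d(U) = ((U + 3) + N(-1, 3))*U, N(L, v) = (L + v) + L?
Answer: √35215125745295327219/3572794 ≈ 1661.0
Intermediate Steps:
N(L, v) = v + 2*L
d(U) = 4*U*(4 + U)/5 (d(U) = 4*(((U + 3) + (3 + 2*(-1)))*U)/5 = 4*(((3 + U) + (3 - 2))*U)/5 = 4*(((3 + U) + 1)*U)/5 = 4*((4 + U)*U)/5 = 4*(U*(4 + U))/5 = 4*U*(4 + U)/5)
√(1/(-4611790 - 2533798) + d(1855)) = √(1/(-4611790 - 2533798) + (⅘)*1855*(4 + 1855)) = √(1/(-7145588) + (⅘)*1855*1859) = √(-1/7145588 + 2758756) = √(19712933768527/7145588) = √35215125745295327219/3572794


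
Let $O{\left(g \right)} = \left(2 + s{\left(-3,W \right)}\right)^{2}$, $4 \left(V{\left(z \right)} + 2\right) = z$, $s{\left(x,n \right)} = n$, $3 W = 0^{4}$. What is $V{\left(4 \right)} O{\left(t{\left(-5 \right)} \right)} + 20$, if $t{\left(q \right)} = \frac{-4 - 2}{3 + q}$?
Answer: $16$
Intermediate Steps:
$W = 0$ ($W = \frac{0^{4}}{3} = \frac{1}{3} \cdot 0 = 0$)
$t{\left(q \right)} = - \frac{6}{3 + q}$
$V{\left(z \right)} = -2 + \frac{z}{4}$
$O{\left(g \right)} = 4$ ($O{\left(g \right)} = \left(2 + 0\right)^{2} = 2^{2} = 4$)
$V{\left(4 \right)} O{\left(t{\left(-5 \right)} \right)} + 20 = \left(-2 + \frac{1}{4} \cdot 4\right) 4 + 20 = \left(-2 + 1\right) 4 + 20 = \left(-1\right) 4 + 20 = -4 + 20 = 16$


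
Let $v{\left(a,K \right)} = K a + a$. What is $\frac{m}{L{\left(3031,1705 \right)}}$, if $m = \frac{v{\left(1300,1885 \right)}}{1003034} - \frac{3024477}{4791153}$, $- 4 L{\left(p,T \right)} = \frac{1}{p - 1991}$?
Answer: $- \frac{262661666338240}{34823835929} \approx -7542.6$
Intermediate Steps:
$v{\left(a,K \right)} = a + K a$
$L{\left(p,T \right)} = - \frac{1}{4 \left(-1991 + p\right)}$ ($L{\left(p,T \right)} = - \frac{1}{4 \left(p - 1991\right)} = - \frac{1}{4 \left(-1991 + p\right)}$)
$m = \frac{63139823639}{34823835929}$ ($m = \frac{1300 \left(1 + 1885\right)}{1003034} - \frac{3024477}{4791153} = 1300 \cdot 1886 \cdot \frac{1}{1003034} - \frac{43833}{69437} = 2451800 \cdot \frac{1}{1003034} - \frac{43833}{69437} = \frac{1225900}{501517} - \frac{43833}{69437} = \frac{63139823639}{34823835929} \approx 1.8131$)
$\frac{m}{L{\left(3031,1705 \right)}} = \frac{63139823639}{34823835929 \left(- \frac{1}{-7964 + 4 \cdot 3031}\right)} = \frac{63139823639}{34823835929 \left(- \frac{1}{-7964 + 12124}\right)} = \frac{63139823639}{34823835929 \left(- \frac{1}{4160}\right)} = \frac{63139823639}{34823835929} \left(-4160\right) = - \frac{262661666338240}{34823835929}$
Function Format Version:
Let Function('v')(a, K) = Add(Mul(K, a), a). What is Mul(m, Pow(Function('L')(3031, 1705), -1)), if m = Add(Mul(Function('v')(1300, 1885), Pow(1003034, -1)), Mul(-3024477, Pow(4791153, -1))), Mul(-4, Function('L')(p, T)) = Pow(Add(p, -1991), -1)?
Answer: Rational(-262661666338240, 34823835929) ≈ -7542.6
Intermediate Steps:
Function('v')(a, K) = Add(a, Mul(K, a))
Function('L')(p, T) = Mul(Rational(-1, 4), Pow(Add(-1991, p), -1)) (Function('L')(p, T) = Mul(Rational(-1, 4), Pow(Add(p, -1991), -1)) = Mul(Rational(-1, 4), Pow(Add(-1991, p), -1)))
m = Rational(63139823639, 34823835929) (m = Add(Mul(Mul(1300, Add(1, 1885)), Pow(1003034, -1)), Mul(-3024477, Pow(4791153, -1))) = Add(Mul(Mul(1300, 1886), Rational(1, 1003034)), Mul(-3024477, Rational(1, 4791153))) = Add(Mul(2451800, Rational(1, 1003034)), Rational(-43833, 69437)) = Add(Rational(1225900, 501517), Rational(-43833, 69437)) = Rational(63139823639, 34823835929) ≈ 1.8131)
Mul(m, Pow(Function('L')(3031, 1705), -1)) = Mul(Rational(63139823639, 34823835929), Pow(Mul(-1, Pow(Add(-7964, Mul(4, 3031)), -1)), -1)) = Mul(Rational(63139823639, 34823835929), Pow(Mul(-1, Pow(Add(-7964, 12124), -1)), -1)) = Mul(Rational(63139823639, 34823835929), Pow(Mul(-1, Pow(4160, -1)), -1)) = Mul(Rational(63139823639, 34823835929), Pow(Mul(-1, Rational(1, 4160)), -1)) = Mul(Rational(63139823639, 34823835929), Pow(Rational(-1, 4160), -1)) = Mul(Rational(63139823639, 34823835929), -4160) = Rational(-262661666338240, 34823835929)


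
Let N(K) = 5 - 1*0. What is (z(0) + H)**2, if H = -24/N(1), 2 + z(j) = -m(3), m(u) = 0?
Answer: 1156/25 ≈ 46.240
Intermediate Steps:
N(K) = 5 (N(K) = 5 + 0 = 5)
z(j) = -2 (z(j) = -2 - 1*0 = -2 + 0 = -2)
H = -24/5 ≈ -4.8000
(z(0) + H)**2 = (-2 - 24/5)**2 = (-34/5)**2 = 1156/25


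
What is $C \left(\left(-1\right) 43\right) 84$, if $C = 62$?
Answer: $-223944$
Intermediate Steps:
$C \left(\left(-1\right) 43\right) 84 = 62 \left(\left(-1\right) 43\right) 84 = 62 \left(-43\right) 84 = \left(-2666\right) 84 = -223944$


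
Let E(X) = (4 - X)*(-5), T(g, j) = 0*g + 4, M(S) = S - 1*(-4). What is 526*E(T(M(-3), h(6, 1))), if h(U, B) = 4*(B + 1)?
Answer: 0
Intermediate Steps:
M(S) = 4 + S (M(S) = S + 4 = 4 + S)
h(U, B) = 4 + 4*B (h(U, B) = 4*(1 + B) = 4 + 4*B)
T(g, j) = 4 (T(g, j) = 0 + 4 = 4)
E(X) = -20 + 5*X
526*E(T(M(-3), h(6, 1))) = 526*(-20 + 5*4) = 526*(-20 + 20) = 526*0 = 0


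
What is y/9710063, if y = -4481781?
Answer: -4481781/9710063 ≈ -0.46156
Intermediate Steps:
y/9710063 = -4481781/9710063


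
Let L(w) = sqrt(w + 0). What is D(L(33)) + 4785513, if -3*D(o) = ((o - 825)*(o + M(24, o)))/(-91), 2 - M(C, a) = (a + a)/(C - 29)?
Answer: 2177405742/455 - 1153*sqrt(33)/273 ≈ 4.7855e+6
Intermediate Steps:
M(C, a) = 2 - 2*a/(-29 + C) (M(C, a) = 2 - (a + a)/(C - 29) = 2 - 2*a/(-29 + C))
L(w) = sqrt(w)
D(o) = (-825 + o)*(2 + 7*o/5)/273 (D(o) = -(o - 825)*(o + 2*(-29 + 24 - o)/(-29 + 24))/(3*(-91)) = -(-825 + o)*(o + 2*(-5 - o)/(-5))*(-1)/(3*91) = -(-825 + o)*(o + 2*(-1/5)*(-5 - o))*(-1)/(3*91) = -(-825 + o)*(o + (2 + 2*o/5))*(-1)/(3*91) = -(-825 + o)*(2 + 7*o/5)*(-1)/(3*91) = -(-1)*(-825 + o)*(2 + 7*o/5)/273 = (-825 + o)*(2 + 7*o/5)/273)
D(L(33)) + 4785513 = (-550/91 - 1153*sqrt(33)/273 + (sqrt(33))**2/195) + 4785513 = (-550/91 - 1153*sqrt(33)/273 + (1/195)*33) + 4785513 = (-550/91 - 1153*sqrt(33)/273 + 11/65) + 4785513 = (-2673/455 - 1153*sqrt(33)/273) + 4785513 = 2177405742/455 - 1153*sqrt(33)/273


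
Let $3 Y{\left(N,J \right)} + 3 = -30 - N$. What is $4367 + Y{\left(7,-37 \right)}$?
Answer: $\frac{13061}{3} \approx 4353.7$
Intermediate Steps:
$Y{\left(N,J \right)} = -11 - \frac{N}{3}$ ($Y{\left(N,J \right)} = -1 + \frac{-30 - N}{3} = -1 - \left(10 + \frac{N}{3}\right) = -11 - \frac{N}{3}$)
$4367 + Y{\left(7,-37 \right)} = 4367 - \frac{40}{3} = \frac{13061}{3}$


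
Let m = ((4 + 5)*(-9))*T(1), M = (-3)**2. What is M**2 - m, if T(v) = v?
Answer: 162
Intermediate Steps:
M = 9
m = -81 (m = ((4 + 5)*(-9))*1 = (9*(-9))*1 = -81*1 = -81)
M**2 - m = 9**2 - 1*(-81) = 81 + 81 = 162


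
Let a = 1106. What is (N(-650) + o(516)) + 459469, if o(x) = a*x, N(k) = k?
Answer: 1029515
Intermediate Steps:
o(x) = 1106*x
(N(-650) + o(516)) + 459469 = (-650 + 1106*516) + 459469 = (-650 + 570696) + 459469 = 570046 + 459469 = 1029515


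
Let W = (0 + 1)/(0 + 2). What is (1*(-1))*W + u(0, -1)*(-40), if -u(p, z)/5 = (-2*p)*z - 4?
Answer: -1601/2 ≈ -800.50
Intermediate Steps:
W = ½ (W = 1/2 = 1*(½) = ½ ≈ 0.50000)
u(p, z) = 20 + 10*p*z (u(p, z) = -5*((-2*p)*z - 4) = -5*(-2*p*z - 4) = -5*(-4 - 2*p*z) = 20 + 10*p*z)
(1*(-1))*W + u(0, -1)*(-40) = (1*(-1))*(½) + (20 + 10*0*(-1))*(-40) = -1*½ + (20 + 0)*(-40) = -½ + 20*(-40) = -½ - 800 = -1601/2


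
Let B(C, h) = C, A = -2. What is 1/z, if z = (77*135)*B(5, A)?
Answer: 1/51975 ≈ 1.9240e-5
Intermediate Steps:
z = 51975 (z = (77*135)*5 = 10395*5 = 51975)
1/z = 1/51975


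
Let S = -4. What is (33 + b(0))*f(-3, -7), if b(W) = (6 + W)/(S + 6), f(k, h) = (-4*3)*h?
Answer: 3024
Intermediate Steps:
f(k, h) = -12*h
b(W) = 3 + W/2 (b(W) = (6 + W)/(-4 + 6) = (6 + W)/2 = (6 + W)*(½) = 3 + W/2)
(33 + b(0))*f(-3, -7) = (33 + (3 + (½)*0))*(-12*(-7)) = (33 + (3 + 0))*84 = (33 + 3)*84 = 36*84 = 3024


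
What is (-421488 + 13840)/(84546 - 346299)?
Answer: 407648/261753 ≈ 1.5574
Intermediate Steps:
(-421488 + 13840)/(84546 - 346299) = -407648/(-261753) = -407648*(-1/261753) = 407648/261753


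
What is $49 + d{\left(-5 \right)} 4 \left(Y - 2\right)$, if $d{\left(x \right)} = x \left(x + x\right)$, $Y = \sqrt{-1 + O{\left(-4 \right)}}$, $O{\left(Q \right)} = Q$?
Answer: $-351 + 200 i \sqrt{5} \approx -351.0 + 447.21 i$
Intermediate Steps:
$Y = i \sqrt{5}$ ($Y = \sqrt{-1 - 4} = \sqrt{-5} = i \sqrt{5} \approx 2.2361 i$)
$d{\left(x \right)} = 2 x^{2}$ ($d{\left(x \right)} = x 2 x = 2 x^{2}$)
$49 + d{\left(-5 \right)} 4 \left(Y - 2\right) = 49 + 2 \left(-5\right)^{2} \cdot 4 \left(i \sqrt{5} - 2\right) = 49 + 2 \cdot 25 \cdot 4 \left(-2 + i \sqrt{5}\right) = 49 + 50 \left(-8 + 4 i \sqrt{5}\right) = 49 - \left(400 - 200 i \sqrt{5}\right) = -351 + 200 i \sqrt{5}$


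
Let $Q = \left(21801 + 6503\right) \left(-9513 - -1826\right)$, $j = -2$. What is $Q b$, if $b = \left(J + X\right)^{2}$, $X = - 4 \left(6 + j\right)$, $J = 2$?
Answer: $-42644278208$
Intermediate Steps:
$X = -16$ ($X = - 4 \left(6 - 2\right) = \left(-4\right) 4 = -16$)
$Q = -217572848$ ($Q = 28304 \left(-9513 + \left(-4615 + 6441\right)\right) = 28304 \left(-9513 + 1826\right) = 28304 \left(-7687\right) = -217572848$)
$b = 196$ ($b = \left(2 - 16\right)^{2} = \left(-14\right)^{2} = 196$)
$Q b = \left(-217572848\right) 196 = -42644278208$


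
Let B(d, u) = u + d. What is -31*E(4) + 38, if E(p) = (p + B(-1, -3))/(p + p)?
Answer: 38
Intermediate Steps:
B(d, u) = d + u
E(p) = (-4 + p)/(2*p) (E(p) = (p + (-1 - 3))/(p + p) = (p - 4)/((2*p)) = (-4 + p)*(1/(2*p)) = (-4 + p)/(2*p))
-31*E(4) + 38 = -31*(-4 + 4)/(2*4) + 38 = -31*0/(2*4) + 38 = -31*0 + 38 = 0 + 38 = 38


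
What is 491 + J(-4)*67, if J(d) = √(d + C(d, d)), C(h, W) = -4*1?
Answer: 491 + 134*I*√2 ≈ 491.0 + 189.5*I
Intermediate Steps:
C(h, W) = -4
J(d) = √(-4 + d) (J(d) = √(d - 4) = √(-4 + d))
491 + J(-4)*67 = 491 + √(-4 - 4)*67 = 491 + √(-8)*67 = 491 + (2*I*√2)*67 = 491 + 134*I*√2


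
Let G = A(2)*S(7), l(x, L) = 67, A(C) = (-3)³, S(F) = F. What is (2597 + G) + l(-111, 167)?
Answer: 2475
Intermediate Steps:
A(C) = -27
G = -189 (G = -27*7 = -189)
(2597 + G) + l(-111, 167) = (2597 - 189) + 67 = 2408 + 67 = 2475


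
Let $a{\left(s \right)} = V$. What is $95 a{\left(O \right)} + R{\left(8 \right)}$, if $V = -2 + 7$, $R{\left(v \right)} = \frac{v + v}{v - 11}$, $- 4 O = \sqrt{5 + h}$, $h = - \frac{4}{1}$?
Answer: $\frac{1409}{3} \approx 469.67$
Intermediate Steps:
$h = -4$ ($h = \left(-4\right) 1 = -4$)
$O = - \frac{1}{4}$ ($O = - \frac{\sqrt{5 - 4}}{4} = - \frac{\sqrt{1}}{4} = \left(- \frac{1}{4}\right) 1 = - \frac{1}{4} \approx -0.25$)
$R{\left(v \right)} = \frac{2 v}{-11 + v}$
$V = 5$
$a{\left(s \right)} = 5$
$95 a{\left(O \right)} + R{\left(8 \right)} = 95 \cdot 5 + 2 \cdot 8 \frac{1}{-11 + 8} = 475 + 2 \cdot 8 \frac{1}{-3} = 475 + 2 \cdot 8 \left(- \frac{1}{3}\right) = 475 - \frac{16}{3} = \frac{1409}{3}$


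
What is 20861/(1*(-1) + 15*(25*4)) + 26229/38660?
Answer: 845803531/57951340 ≈ 14.595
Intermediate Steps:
20861/(1*(-1) + 15*(25*4)) + 26229/38660 = 20861/(-1 + 15*100) + 26229*(1/38660) = 20861/(-1 + 1500) + 26229/38660 = 20861/1499 + 26229/38660 = 845803531/57951340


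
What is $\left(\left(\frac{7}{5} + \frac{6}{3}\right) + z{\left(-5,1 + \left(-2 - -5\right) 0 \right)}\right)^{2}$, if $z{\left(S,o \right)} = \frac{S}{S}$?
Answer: $\frac{484}{25} \approx 19.36$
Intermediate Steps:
$z{\left(S,o \right)} = 1$
$\left(\left(\frac{7}{5} + \frac{6}{3}\right) + z{\left(-5,1 + \left(-2 - -5\right) 0 \right)}\right)^{2} = \left(\left(\frac{7}{5} + \frac{6}{3}\right) + 1\right)^{2} = \left(\left(7 \cdot \frac{1}{5} + 6 \cdot \frac{1}{3}\right) + 1\right)^{2} = \left(\left(\frac{7}{5} + 2\right) + 1\right)^{2} = \left(\frac{17}{5} + 1\right)^{2} = \left(\frac{22}{5}\right)^{2} = \frac{484}{25}$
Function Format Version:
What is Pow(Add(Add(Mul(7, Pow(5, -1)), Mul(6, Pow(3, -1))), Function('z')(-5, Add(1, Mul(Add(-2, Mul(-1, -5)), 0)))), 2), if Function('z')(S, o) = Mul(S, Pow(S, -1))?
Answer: Rational(484, 25) ≈ 19.360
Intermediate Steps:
Function('z')(S, o) = 1
Pow(Add(Add(Mul(7, Pow(5, -1)), Mul(6, Pow(3, -1))), Function('z')(-5, Add(1, Mul(Add(-2, Mul(-1, -5)), 0)))), 2) = Pow(Add(Add(Mul(7, Pow(5, -1)), Mul(6, Pow(3, -1))), 1), 2) = Pow(Add(Add(Mul(7, Rational(1, 5)), Mul(6, Rational(1, 3))), 1), 2) = Pow(Add(Add(Rational(7, 5), 2), 1), 2) = Pow(Add(Rational(17, 5), 1), 2) = Pow(Rational(22, 5), 2) = Rational(484, 25)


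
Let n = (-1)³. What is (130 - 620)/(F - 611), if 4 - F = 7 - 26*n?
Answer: 49/64 ≈ 0.76563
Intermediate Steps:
n = -1
F = -29 (F = 4 - (7 - 26*(-1)) = 4 - (7 + 26) = 4 - 1*33 = 4 - 33 = -29)
(130 - 620)/(F - 611) = (130 - 620)/(-29 - 611) = -490/(-640) = -490*(-1/640) = 49/64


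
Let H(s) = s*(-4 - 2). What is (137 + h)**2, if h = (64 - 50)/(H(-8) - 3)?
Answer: 38180041/2025 ≈ 18854.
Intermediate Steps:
H(s) = -6*s (H(s) = s*(-6) = -6*s)
h = 14/45 (h = (64 - 50)/(-6*(-8) - 3) = 14/(48 - 3) = 14/45 ≈ 0.31111)
(137 + h)**2 = (137 + 14/45)**2 = (6179/45)**2 = 38180041/2025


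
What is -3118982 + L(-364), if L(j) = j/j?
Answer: -3118981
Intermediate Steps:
L(j) = 1
-3118982 + L(-364) = -3118982 + 1 = -3118981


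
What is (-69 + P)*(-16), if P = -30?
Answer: 1584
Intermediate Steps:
(-69 + P)*(-16) = (-69 - 30)*(-16) = -99*(-16) = 1584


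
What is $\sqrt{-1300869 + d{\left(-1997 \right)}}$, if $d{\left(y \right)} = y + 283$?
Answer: $i \sqrt{1302583} \approx 1141.3 i$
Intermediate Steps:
$d{\left(y \right)} = 283 + y$
$\sqrt{-1300869 + d{\left(-1997 \right)}} = \sqrt{-1300869 + \left(283 - 1997\right)} = \sqrt{-1300869 - 1714} = \sqrt{-1302583} = i \sqrt{1302583}$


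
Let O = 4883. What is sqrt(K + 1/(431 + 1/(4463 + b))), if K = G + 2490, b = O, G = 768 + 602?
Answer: sqrt(62631653161452882)/4028127 ≈ 62.129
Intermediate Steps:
G = 1370
b = 4883
K = 3860 (K = 1370 + 2490 = 3860)
sqrt(K + 1/(431 + 1/(4463 + b))) = sqrt(3860 + 1/(431 + 1/(4463 + 4883))) = sqrt(3860 + 1/(431 + 1/9346)) = sqrt(3860 + 1/(4028127/9346)) = sqrt(3860 + 9346/4028127) = sqrt(15548579566/4028127) = sqrt(62631653161452882)/4028127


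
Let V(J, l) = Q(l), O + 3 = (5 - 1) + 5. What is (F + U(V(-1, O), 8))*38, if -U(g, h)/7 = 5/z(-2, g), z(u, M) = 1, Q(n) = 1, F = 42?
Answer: 266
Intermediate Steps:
O = 6 (O = -3 + ((5 - 1) + 5) = -3 + (4 + 5) = -3 + 9 = 6)
V(J, l) = 1
U(g, h) = -35 (U(g, h) = -35/1 = -35)
(F + U(V(-1, O), 8))*38 = (42 - 35)*38 = 7*38 = 266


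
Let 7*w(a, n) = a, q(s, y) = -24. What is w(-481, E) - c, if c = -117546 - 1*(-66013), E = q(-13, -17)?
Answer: 360250/7 ≈ 51464.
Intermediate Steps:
E = -24
w(a, n) = a/7
c = -51533 (c = -117546 + 66013 = -51533)
w(-481, E) - c = (⅐)*(-481) - 1*(-51533) = -481/7 + 51533 = 360250/7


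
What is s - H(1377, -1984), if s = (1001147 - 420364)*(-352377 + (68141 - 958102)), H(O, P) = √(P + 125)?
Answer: -721528790654 - 13*I*√11 ≈ -7.2153e+11 - 43.116*I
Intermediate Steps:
H(O, P) = √(125 + P)
s = -721528790654 (s = 580783*(-352377 - 889961) = 580783*(-1242338) = -721528790654)
s - H(1377, -1984) = -721528790654 - √(125 - 1984) = -721528790654 - √(-1859) = -721528790654 - 13*I*√11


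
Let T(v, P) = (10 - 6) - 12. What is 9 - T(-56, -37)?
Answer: 17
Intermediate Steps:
T(v, P) = -8 (T(v, P) = 4 - 12 = -8)
9 - T(-56, -37) = 9 - 1*(-8) = 9 + 8 = 17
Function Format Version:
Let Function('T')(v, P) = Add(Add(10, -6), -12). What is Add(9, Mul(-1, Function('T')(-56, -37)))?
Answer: 17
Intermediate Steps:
Function('T')(v, P) = -8 (Function('T')(v, P) = Add(4, -12) = -8)
Add(9, Mul(-1, Function('T')(-56, -37))) = Add(9, Mul(-1, -8)) = Add(9, 8) = 17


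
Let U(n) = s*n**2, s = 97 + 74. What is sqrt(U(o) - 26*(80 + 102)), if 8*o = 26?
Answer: 13*I*sqrt(277)/4 ≈ 54.091*I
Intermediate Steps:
o = 13/4 (o = (1/8)*26 = 13/4 ≈ 3.2500)
s = 171
U(n) = 171*n**2
sqrt(U(o) - 26*(80 + 102)) = sqrt(171*(13/4)**2 - 26*(80 + 102)) = sqrt(171*(169/16) - 26*182) = sqrt(28899/16 - 4732) = sqrt(-46813/16) = 13*I*sqrt(277)/4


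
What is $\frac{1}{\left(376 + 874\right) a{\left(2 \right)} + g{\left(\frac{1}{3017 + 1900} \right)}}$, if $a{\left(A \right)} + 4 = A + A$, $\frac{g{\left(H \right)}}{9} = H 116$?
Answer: $\frac{1639}{348} \approx 4.7098$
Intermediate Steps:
$g{\left(H \right)} = 1044 H$ ($g{\left(H \right)} = 9 H 116 = 9 \cdot 116 H = 1044 H$)
$a{\left(A \right)} = -4 + 2 A$ ($a{\left(A \right)} = -4 + \left(A + A\right) = -4 + 2 A$)
$\frac{1}{\left(376 + 874\right) a{\left(2 \right)} + g{\left(\frac{1}{3017 + 1900} \right)}} = \frac{1}{\left(376 + 874\right) \left(-4 + 2 \cdot 2\right) + \frac{1044}{3017 + 1900}} = \frac{1}{1250 \left(-4 + 4\right) + \frac{1044}{4917}} = \frac{1}{1250 \cdot 0 + 1044 \cdot \frac{1}{4917}} = \frac{1}{0 + \frac{348}{1639}} = \frac{1}{\frac{348}{1639}} = \frac{1639}{348}$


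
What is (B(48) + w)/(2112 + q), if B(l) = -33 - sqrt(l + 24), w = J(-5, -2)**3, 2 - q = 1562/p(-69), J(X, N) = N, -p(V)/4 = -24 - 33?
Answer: -4674/240215 - 684*sqrt(2)/240215 ≈ -0.023484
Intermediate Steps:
p(V) = 228 (p(V) = -4*(-24 - 33) = -4*(-57) = 228)
q = -553/114 (q = 2 - 1562/228 = 2 - 1*781/114 = 2 - 781/114 = -553/114 ≈ -4.8509)
w = -8 (w = (-2)**3 = -8)
B(l) = -33 - sqrt(24 + l)
(B(48) + w)/(2112 + q) = ((-33 - sqrt(24 + 48)) - 8)/(2112 - 553/114) = ((-33 - sqrt(72)) - 8)/(240215/114) = ((-33 - 6*sqrt(2)) - 8)*(114/240215) = (-41 - 6*sqrt(2))*(114/240215) = -4674/240215 - 684*sqrt(2)/240215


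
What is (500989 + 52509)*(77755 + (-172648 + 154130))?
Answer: 32787561026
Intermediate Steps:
(500989 + 52509)*(77755 + (-172648 + 154130)) = 553498*(77755 - 18518) = 553498*59237 = 32787561026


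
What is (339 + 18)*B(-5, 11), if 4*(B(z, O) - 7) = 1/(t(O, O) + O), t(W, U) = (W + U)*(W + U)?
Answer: 1649459/660 ≈ 2499.2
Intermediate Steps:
t(W, U) = (U + W)² (t(W, U) = (U + W)*(U + W) = (U + W)²)
B(z, O) = 7 + 1/(4*(O + 4*O²)) (B(z, O) = 7 + 1/(4*((O + O)² + O)) = 7 + 1/(4*((2*O)² + O)) = 7 + 1/(4*(4*O² + O)) = 7 + 1/(4*(O + 4*O²)))
(339 + 18)*B(-5, 11) = (339 + 18)*((¼)*(1 + 28*11 + 112*11²)/(11*(1 + 4*11))) = 357*((¼)*(1/11)*(1 + 308 + 112*121)/(1 + 44)) = 357*((¼)*(1/11)*(1 + 308 + 13552)/45) = 357*((¼)*(1/11)*(1/45)*13861) = 357*(13861/1980) = 1649459/660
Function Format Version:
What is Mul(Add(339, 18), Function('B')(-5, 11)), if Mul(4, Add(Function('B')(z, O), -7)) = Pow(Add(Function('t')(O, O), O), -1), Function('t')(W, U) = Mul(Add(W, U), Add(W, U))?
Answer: Rational(1649459, 660) ≈ 2499.2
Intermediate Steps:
Function('t')(W, U) = Pow(Add(U, W), 2) (Function('t')(W, U) = Mul(Add(U, W), Add(U, W)) = Pow(Add(U, W), 2))
Function('B')(z, O) = Add(7, Mul(Rational(1, 4), Pow(Add(O, Mul(4, Pow(O, 2))), -1))) (Function('B')(z, O) = Add(7, Mul(Rational(1, 4), Pow(Add(Pow(Add(O, O), 2), O), -1))) = Add(7, Mul(Rational(1, 4), Pow(Add(Pow(Mul(2, O), 2), O), -1))) = Add(7, Mul(Rational(1, 4), Pow(Add(Mul(4, Pow(O, 2)), O), -1))) = Add(7, Mul(Rational(1, 4), Pow(Add(O, Mul(4, Pow(O, 2))), -1))))
Mul(Add(339, 18), Function('B')(-5, 11)) = Mul(Add(339, 18), Mul(Rational(1, 4), Pow(11, -1), Pow(Add(1, Mul(4, 11)), -1), Add(1, Mul(28, 11), Mul(112, Pow(11, 2))))) = Mul(357, Mul(Rational(1, 4), Rational(1, 11), Pow(Add(1, 44), -1), Add(1, 308, Mul(112, 121)))) = Mul(357, Mul(Rational(1, 4), Rational(1, 11), Pow(45, -1), Add(1, 308, 13552))) = Mul(357, Mul(Rational(1, 4), Rational(1, 11), Rational(1, 45), 13861)) = Mul(357, Rational(13861, 1980)) = Rational(1649459, 660)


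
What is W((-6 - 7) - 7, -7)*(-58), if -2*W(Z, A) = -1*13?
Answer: -377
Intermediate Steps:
W(Z, A) = 13/2 (W(Z, A) = -(-1)*13/2 = -½*(-13) = 13/2)
W((-6 - 7) - 7, -7)*(-58) = (13/2)*(-58) = -377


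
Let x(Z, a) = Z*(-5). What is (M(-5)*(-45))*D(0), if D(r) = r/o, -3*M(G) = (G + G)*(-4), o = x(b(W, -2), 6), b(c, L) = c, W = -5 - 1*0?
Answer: 0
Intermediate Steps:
W = -5 (W = -5 + 0 = -5)
x(Z, a) = -5*Z
o = 25 (o = -5*(-5) = 25)
M(G) = 8*G/3 (M(G) = -(G + G)*(-4)/3 = -2*G*(-4)/3 = -(-8)*G/3 = 8*G/3)
D(r) = r/25
(M(-5)*(-45))*D(0) = (((8/3)*(-5))*(-45))*((1/25)*0) = -40/3*(-45)*0 = 600*0 = 0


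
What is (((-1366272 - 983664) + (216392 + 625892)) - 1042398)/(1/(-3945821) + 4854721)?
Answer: -1006204084105/1915586007094 ≈ -0.52527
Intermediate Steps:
(((-1366272 - 983664) + (216392 + 625892)) - 1042398)/(1/(-3945821) + 4854721) = ((-2349936 + 842284) - 1042398)/(-1/3945821 + 4854721) = (-1507652 - 1042398)/(19155860070940/3945821) = -2550050*3945821/19155860070940 = -1006204084105/1915586007094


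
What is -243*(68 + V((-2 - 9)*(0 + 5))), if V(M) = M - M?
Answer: -16524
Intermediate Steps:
V(M) = 0
-243*(68 + V((-2 - 9)*(0 + 5))) = -243*(68 + 0) = -243*68 = -16524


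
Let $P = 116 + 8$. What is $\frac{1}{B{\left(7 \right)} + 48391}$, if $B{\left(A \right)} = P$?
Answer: $\frac{1}{48515} \approx 2.0612 \cdot 10^{-5}$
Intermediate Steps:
$P = 124$
$B{\left(A \right)} = 124$
$\frac{1}{B{\left(7 \right)} + 48391} = \frac{1}{124 + 48391} = \frac{1}{48515}$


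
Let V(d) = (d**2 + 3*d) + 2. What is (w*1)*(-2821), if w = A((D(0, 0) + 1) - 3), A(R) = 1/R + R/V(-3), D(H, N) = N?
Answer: 8463/2 ≈ 4231.5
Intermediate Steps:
V(d) = 2 + d**2 + 3*d
A(R) = 1/R + R/2 (A(R) = 1/R + R/(2 + (-3)**2 + 3*(-3)) = 1/R + R/(2 + 9 - 9) = 1/R + R/2)
w = -3/2 (w = 1/((0 + 1) - 3) + ((0 + 1) - 3)/2 = 1/(1 - 3) + (1 - 3)/2 = 1/(-2) + (1/2)*(-2) = -1/2 - 1 = -3/2 ≈ -1.5000)
(w*1)*(-2821) = -3/2*1*(-2821) = -3/2*(-2821) = 8463/2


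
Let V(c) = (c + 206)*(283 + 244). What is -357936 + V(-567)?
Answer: -548183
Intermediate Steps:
V(c) = 108562 + 527*c (V(c) = (206 + c)*527 = 108562 + 527*c)
-357936 + V(-567) = -357936 + (108562 + 527*(-567)) = -357936 + (108562 - 298809) = -357936 - 190247 = -548183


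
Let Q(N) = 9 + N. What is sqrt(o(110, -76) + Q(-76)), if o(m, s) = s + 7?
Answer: 2*I*sqrt(34) ≈ 11.662*I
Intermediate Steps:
o(m, s) = 7 + s
sqrt(o(110, -76) + Q(-76)) = sqrt((7 - 76) + (9 - 76)) = sqrt(-69 - 67) = sqrt(-136) = 2*I*sqrt(34)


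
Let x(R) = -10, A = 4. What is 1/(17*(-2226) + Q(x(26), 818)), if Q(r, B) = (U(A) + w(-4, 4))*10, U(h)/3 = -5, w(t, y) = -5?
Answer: -1/38042 ≈ -2.6287e-5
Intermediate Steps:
U(h) = -15 (U(h) = 3*(-5) = -15)
Q(r, B) = -200 (Q(r, B) = (-15 - 5)*10 = -20*10 = -200)
1/(17*(-2226) + Q(x(26), 818)) = 1/(17*(-2226) - 200) = 1/(-37842 - 200) = 1/(-38042) = -1/38042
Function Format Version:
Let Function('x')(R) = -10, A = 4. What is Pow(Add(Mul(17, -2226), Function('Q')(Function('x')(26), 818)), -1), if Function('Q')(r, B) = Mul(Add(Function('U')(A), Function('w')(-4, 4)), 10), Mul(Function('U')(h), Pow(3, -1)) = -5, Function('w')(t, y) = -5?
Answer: Rational(-1, 38042) ≈ -2.6287e-5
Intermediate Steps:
Function('U')(h) = -15 (Function('U')(h) = Mul(3, -5) = -15)
Function('Q')(r, B) = -200 (Function('Q')(r, B) = Mul(Add(-15, -5), 10) = Mul(-20, 10) = -200)
Pow(Add(Mul(17, -2226), Function('Q')(Function('x')(26), 818)), -1) = Pow(Add(Mul(17, -2226), -200), -1) = Pow(Add(-37842, -200), -1) = Pow(-38042, -1) = Rational(-1, 38042)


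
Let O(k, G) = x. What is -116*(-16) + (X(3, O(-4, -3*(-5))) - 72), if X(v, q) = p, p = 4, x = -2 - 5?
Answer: 1788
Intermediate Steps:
x = -7
O(k, G) = -7
X(v, q) = 4
-116*(-16) + (X(3, O(-4, -3*(-5))) - 72) = -116*(-16) + (4 - 72) = 1856 - 68 = 1788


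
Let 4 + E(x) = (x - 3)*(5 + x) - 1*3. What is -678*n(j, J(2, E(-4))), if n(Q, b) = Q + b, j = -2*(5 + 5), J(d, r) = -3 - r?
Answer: 6102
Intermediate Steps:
E(x) = -7 + (-3 + x)*(5 + x) (E(x) = -4 + ((x - 3)*(5 + x) - 1*3) = -4 + ((-3 + x)*(5 + x) - 3) = -4 + (-3 + (-3 + x)*(5 + x)) = -7 + (-3 + x)*(5 + x))
j = -20 (j = -2*10 = -20)
-678*n(j, J(2, E(-4))) = -678*(-20 + (-3 - (-22 + (-4)**2 + 2*(-4)))) = -678*(-20 + (-3 - (-22 + 16 - 8))) = -678*(-20 + (-3 - 1*(-14))) = -678*(-20 + (-3 + 14)) = -678*(-20 + 11) = -678*(-9) = 6102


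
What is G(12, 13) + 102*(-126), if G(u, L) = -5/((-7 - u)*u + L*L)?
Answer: -758263/59 ≈ -12852.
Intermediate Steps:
G(u, L) = -5/(L² + u*(-7 - u)) (G(u, L) = -5/(u*(-7 - u) + L²) = -5/(L² + u*(-7 - u)))
G(12, 13) + 102*(-126) = 5/(12² - 1*13² + 7*12) + 102*(-126) = 5/(144 - 1*169 + 84) - 12852 = 5/(144 - 169 + 84) - 12852 = 5/59 - 12852 = -758263/59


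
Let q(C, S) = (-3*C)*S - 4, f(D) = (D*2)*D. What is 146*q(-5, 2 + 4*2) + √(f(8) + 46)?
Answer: 21316 + √174 ≈ 21329.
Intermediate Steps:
f(D) = 2*D² (f(D) = (2*D)*D = 2*D²)
q(C, S) = -4 - 3*C*S (q(C, S) = -3*C*S - 4 = -4 - 3*C*S)
146*q(-5, 2 + 4*2) + √(f(8) + 46) = 146*(-4 - 3*(-5)*(2 + 4*2)) + √(2*8² + 46) = 146*(-4 - 3*(-5)*(2 + 8)) + √(2*64 + 46) = 146*(-4 - 3*(-5)*10) + √(128 + 46) = 146*(-4 + 150) + √174 = 146*146 + √174 = 21316 + √174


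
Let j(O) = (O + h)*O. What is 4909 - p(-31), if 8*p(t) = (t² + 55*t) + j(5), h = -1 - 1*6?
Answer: 20013/4 ≈ 5003.3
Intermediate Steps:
h = -7 (h = -1 - 6 = -7)
j(O) = O*(-7 + O) (j(O) = (O - 7)*O = (-7 + O)*O = O*(-7 + O))
p(t) = -5/4 + t²/8 + 55*t/8 (p(t) = ((t² + 55*t) + 5*(-7 + 5))/8 = ((t² + 55*t) + 5*(-2))/8 = ((t² + 55*t) - 10)/8 = (-10 + t² + 55*t)/8 = -5/4 + t²/8 + 55*t/8)
4909 - p(-31) = 4909 - (-5/4 + (⅛)*(-31)² + (55/8)*(-31)) = 4909 - (-5/4 + (⅛)*961 - 1705/8) = 4909 - (-5/4 + 961/8 - 1705/8) = 4909 - 1*(-377/4) = 4909 + 377/4 = 20013/4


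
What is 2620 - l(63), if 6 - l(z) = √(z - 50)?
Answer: 2614 + √13 ≈ 2617.6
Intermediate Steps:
l(z) = 6 - √(-50 + z) (l(z) = 6 - √(z - 50) = 6 - √(-50 + z))
2620 - l(63) = 2620 - (6 - √(-50 + 63)) = 2620 - (6 - √13) = 2620 + (-6 + √13) = 2614 + √13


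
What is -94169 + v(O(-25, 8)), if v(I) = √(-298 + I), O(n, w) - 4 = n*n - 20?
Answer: -94169 + √311 ≈ -94151.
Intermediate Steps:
O(n, w) = -16 + n² (O(n, w) = 4 + (n*n - 20) = 4 + (n² - 20) = 4 + (-20 + n²) = -16 + n²)
-94169 + v(O(-25, 8)) = -94169 + √(-298 + (-16 + (-25)²)) = -94169 + √(-298 + (-16 + 625)) = -94169 + √(-298 + 609) = -94169 + √311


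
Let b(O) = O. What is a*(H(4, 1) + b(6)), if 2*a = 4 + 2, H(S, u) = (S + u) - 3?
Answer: 24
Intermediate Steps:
H(S, u) = -3 + S + u
a = 3 (a = (4 + 2)/2 = (½)*6 = 3)
a*(H(4, 1) + b(6)) = 3*((-3 + 4 + 1) + 6) = 3*(2 + 6) = 3*8 = 24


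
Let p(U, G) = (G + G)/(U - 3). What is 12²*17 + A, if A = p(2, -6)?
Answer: 2460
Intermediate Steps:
p(U, G) = 2*G/(-3 + U) (p(U, G) = (2*G)/(-3 + U) = 2*G/(-3 + U))
A = 12 (A = 2*(-6)/(-3 + 2) = 2*(-6)/(-1) = 2*(-6)*(-1) = 12)
12²*17 + A = 12²*17 + 12 = 144*17 + 12 = 2448 + 12 = 2460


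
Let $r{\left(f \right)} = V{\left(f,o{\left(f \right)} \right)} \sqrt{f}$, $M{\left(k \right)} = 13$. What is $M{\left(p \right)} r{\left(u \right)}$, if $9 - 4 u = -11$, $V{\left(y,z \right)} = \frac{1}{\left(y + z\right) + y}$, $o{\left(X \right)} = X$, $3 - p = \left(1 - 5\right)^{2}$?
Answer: $\frac{13 \sqrt{5}}{15} \approx 1.9379$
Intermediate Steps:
$p = -13$ ($p = 3 - \left(1 - 5\right)^{2} = 3 - \left(-4\right)^{2} = 3 - 16 = -13$)
$V{\left(y,z \right)} = \frac{1}{z + 2 y}$
$u = 5$ ($u = \frac{9}{4} - - \frac{11}{4} = \frac{9}{4} + \frac{11}{4} = 5$)
$r{\left(f \right)} = \frac{1}{3 \sqrt{f}}$ ($r{\left(f \right)} = \frac{\sqrt{f}}{f + 2 f} = \frac{\sqrt{f}}{3 f} = \frac{1}{3 f} \sqrt{f} = \frac{1}{3 \sqrt{f}}$)
$M{\left(p \right)} r{\left(u \right)} = 13 \frac{1}{3 \sqrt{5}} = 13 \frac{\frac{1}{5} \sqrt{5}}{3} = 13 \frac{\sqrt{5}}{15} = \frac{13 \sqrt{5}}{15}$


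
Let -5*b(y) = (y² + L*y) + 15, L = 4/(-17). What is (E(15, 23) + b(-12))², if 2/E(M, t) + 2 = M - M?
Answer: 8042896/7225 ≈ 1113.2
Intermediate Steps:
L = -4/17 (L = 4*(-1/17) = -4/17 ≈ -0.23529)
E(M, t) = -1 (E(M, t) = 2/(-2 + (M - M)) = 2/(-2 + 0) = 2/(-2) = 2*(-½) = -1)
b(y) = -3 - y²/5 + 4*y/85 (b(y) = -((y² - 4*y/17) + 15)/5 = -(15 + y² - 4*y/17)/5 = -3 - y²/5 + 4*y/85)
(E(15, 23) + b(-12))² = (-1 + (-3 - ⅕*(-12)² + (4/85)*(-12)))² = (-1 + (-3 - ⅕*144 - 48/85))² = (-1 + (-3 - 144/5 - 48/85))² = (-1 - 2751/85)² = (-2836/85)² = 8042896/7225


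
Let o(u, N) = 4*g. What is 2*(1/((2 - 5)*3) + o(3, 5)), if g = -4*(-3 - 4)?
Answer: 2014/9 ≈ 223.78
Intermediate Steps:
g = 28 (g = -4*(-7) = 28)
o(u, N) = 112 (o(u, N) = 4*28 = 112)
2*(1/((2 - 5)*3) + o(3, 5)) = 2*(1/((2 - 5)*3) + 112) = 2*(1/(-3*3) + 112) = 2*(1/(-9) + 112) = 2*(-⅑ + 112) = 2*(1007/9) = 2014/9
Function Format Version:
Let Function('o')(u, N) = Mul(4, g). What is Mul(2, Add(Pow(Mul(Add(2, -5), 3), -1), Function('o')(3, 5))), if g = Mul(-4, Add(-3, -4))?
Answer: Rational(2014, 9) ≈ 223.78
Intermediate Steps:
g = 28 (g = Mul(-4, -7) = 28)
Function('o')(u, N) = 112 (Function('o')(u, N) = Mul(4, 28) = 112)
Mul(2, Add(Pow(Mul(Add(2, -5), 3), -1), Function('o')(3, 5))) = Mul(2, Add(Pow(Mul(Add(2, -5), 3), -1), 112)) = Mul(2, Add(Pow(Mul(-3, 3), -1), 112)) = Mul(2, Add(Pow(-9, -1), 112)) = Mul(2, Add(Rational(-1, 9), 112)) = Mul(2, Rational(1007, 9)) = Rational(2014, 9)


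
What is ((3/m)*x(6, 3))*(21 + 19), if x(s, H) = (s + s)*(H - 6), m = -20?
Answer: 216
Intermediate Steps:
x(s, H) = 2*s*(-6 + H) (x(s, H) = (2*s)*(-6 + H) = 2*s*(-6 + H))
((3/m)*x(6, 3))*(21 + 19) = ((3/(-20))*(2*6*(-6 + 3)))*(21 + 19) = ((3*(-1/20))*(2*6*(-3)))*40 = -3/20*(-36)*40 = (27/5)*40 = 216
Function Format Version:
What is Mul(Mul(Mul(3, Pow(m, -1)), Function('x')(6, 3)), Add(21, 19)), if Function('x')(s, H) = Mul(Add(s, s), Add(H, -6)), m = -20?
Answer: 216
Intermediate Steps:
Function('x')(s, H) = Mul(2, s, Add(-6, H)) (Function('x')(s, H) = Mul(Mul(2, s), Add(-6, H)) = Mul(2, s, Add(-6, H)))
Mul(Mul(Mul(3, Pow(m, -1)), Function('x')(6, 3)), Add(21, 19)) = Mul(Mul(Mul(3, Pow(-20, -1)), Mul(2, 6, Add(-6, 3))), Add(21, 19)) = Mul(Mul(Mul(3, Rational(-1, 20)), Mul(2, 6, -3)), 40) = Mul(Mul(Rational(-3, 20), -36), 40) = Mul(Rational(27, 5), 40) = 216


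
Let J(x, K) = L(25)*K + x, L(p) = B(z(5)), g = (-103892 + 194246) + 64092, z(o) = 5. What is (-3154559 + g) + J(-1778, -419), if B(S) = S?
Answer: -3003986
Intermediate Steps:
g = 154446 (g = 90354 + 64092 = 154446)
L(p) = 5
J(x, K) = x + 5*K (J(x, K) = 5*K + x = x + 5*K)
(-3154559 + g) + J(-1778, -419) = (-3154559 + 154446) + (-1778 + 5*(-419)) = -3000113 + (-1778 - 2095) = -3000113 - 3873 = -3003986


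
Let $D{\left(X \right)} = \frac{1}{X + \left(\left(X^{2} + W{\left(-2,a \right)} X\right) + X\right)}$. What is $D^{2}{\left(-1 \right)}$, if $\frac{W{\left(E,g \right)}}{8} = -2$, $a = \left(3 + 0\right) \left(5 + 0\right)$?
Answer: $\frac{1}{225} \approx 0.0044444$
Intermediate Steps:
$a = 15$ ($a = 3 \cdot 5 = 15$)
$W{\left(E,g \right)} = -16$ ($W{\left(E,g \right)} = 8 \left(-2\right) = -16$)
$D{\left(X \right)} = \frac{1}{X^{2} - 14 X}$ ($D{\left(X \right)} = \frac{1}{X + \left(\left(X^{2} - 16 X\right) + X\right)} = \frac{1}{X + \left(X^{2} - 15 X\right)} = \frac{1}{X^{2} - 14 X}$)
$D^{2}{\left(-1 \right)} = \left(\frac{1}{\left(-1\right) \left(-14 - 1\right)}\right)^{2} = \left(- \frac{1}{-15}\right)^{2} = \left(\left(-1\right) \left(- \frac{1}{15}\right)\right)^{2} = \left(\frac{1}{15}\right)^{2} = \frac{1}{225}$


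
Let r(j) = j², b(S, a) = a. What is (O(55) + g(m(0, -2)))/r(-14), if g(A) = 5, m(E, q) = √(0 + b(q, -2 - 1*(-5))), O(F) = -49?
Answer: -11/49 ≈ -0.22449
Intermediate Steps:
m(E, q) = √3 (m(E, q) = √(0 + (-2 - 1*(-5))) = √(0 + (-2 + 5)) = √(0 + 3) = √3)
(O(55) + g(m(0, -2)))/r(-14) = (-49 + 5)/((-14)²) = -44/196 = -44*1/196 = -11/49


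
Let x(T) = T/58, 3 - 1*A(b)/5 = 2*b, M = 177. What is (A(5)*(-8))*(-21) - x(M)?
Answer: -341217/58 ≈ -5883.1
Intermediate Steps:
A(b) = 15 - 10*b
x(T) = T/58 (x(T) = T*(1/58) = T/58)
(A(5)*(-8))*(-21) - x(M) = ((15 - 10*5)*(-8))*(-21) - 177/58 = ((15 - 50)*(-8))*(-21) - 1*177/58 = -35*(-8)*(-21) - 177/58 = 280*(-21) - 177/58 = -5880 - 177/58 = -341217/58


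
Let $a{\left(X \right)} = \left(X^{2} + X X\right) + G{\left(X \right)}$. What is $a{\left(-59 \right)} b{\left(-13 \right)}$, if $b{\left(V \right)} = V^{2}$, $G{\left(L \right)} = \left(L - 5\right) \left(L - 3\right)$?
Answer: $1847170$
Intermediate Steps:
$G{\left(L \right)} = \left(-5 + L\right) \left(-3 + L\right)$
$a{\left(X \right)} = 15 - 8 X + 3 X^{2}$ ($a{\left(X \right)} = \left(X^{2} + X X\right) + \left(15 + X^{2} - 8 X\right) = \left(X^{2} + X^{2}\right) + \left(15 + X^{2} - 8 X\right) = 2 X^{2} + \left(15 + X^{2} - 8 X\right) = 15 - 8 X + 3 X^{2}$)
$a{\left(-59 \right)} b{\left(-13 \right)} = \left(15 - -472 + 3 \left(-59\right)^{2}\right) \left(-13\right)^{2} = \left(15 + 472 + 3 \cdot 3481\right) 169 = \left(15 + 472 + 10443\right) 169 = 10930 \cdot 169 = 1847170$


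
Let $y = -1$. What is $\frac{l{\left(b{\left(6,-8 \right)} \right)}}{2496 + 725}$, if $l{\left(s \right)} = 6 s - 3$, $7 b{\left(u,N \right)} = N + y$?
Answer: $- \frac{75}{22547} \approx -0.0033264$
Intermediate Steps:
$b{\left(u,N \right)} = - \frac{1}{7} + \frac{N}{7}$ ($b{\left(u,N \right)} = \frac{N - 1}{7} = \frac{-1 + N}{7} = - \frac{1}{7} + \frac{N}{7}$)
$l{\left(s \right)} = -3 + 6 s$
$\frac{l{\left(b{\left(6,-8 \right)} \right)}}{2496 + 725} = \frac{-3 + 6 \left(- \frac{1}{7} + \frac{1}{7} \left(-8\right)\right)}{2496 + 725} = \frac{-3 + 6 \left(- \frac{1}{7} - \frac{8}{7}\right)}{3221} = \left(-3 + 6 \left(- \frac{9}{7}\right)\right) \frac{1}{3221} = \left(-3 - \frac{54}{7}\right) \frac{1}{3221} = \left(- \frac{75}{7}\right) \frac{1}{3221} = - \frac{75}{22547}$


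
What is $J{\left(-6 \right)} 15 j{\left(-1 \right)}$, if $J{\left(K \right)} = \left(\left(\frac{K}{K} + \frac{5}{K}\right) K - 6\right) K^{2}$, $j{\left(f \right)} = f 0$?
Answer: $0$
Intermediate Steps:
$j{\left(f \right)} = 0$
$J{\left(K \right)} = K^{2} \left(-6 + K \left(1 + \frac{5}{K}\right)\right)$ ($J{\left(K \right)} = \left(\left(1 + \frac{5}{K}\right) K - 6\right) K^{2} = \left(K \left(1 + \frac{5}{K}\right) - 6\right) K^{2} = \left(-6 + K \left(1 + \frac{5}{K}\right)\right) K^{2} = K^{2} \left(-6 + K \left(1 + \frac{5}{K}\right)\right)$)
$J{\left(-6 \right)} 15 j{\left(-1 \right)} = \left(-6\right)^{2} \left(-1 - 6\right) 15 \cdot 0 = 36 \left(-7\right) 15 \cdot 0 = \left(-252\right) 15 \cdot 0 = \left(-3780\right) 0 = 0$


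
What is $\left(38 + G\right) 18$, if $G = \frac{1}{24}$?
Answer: $\frac{2739}{4} \approx 684.75$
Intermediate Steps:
$G = \frac{1}{24} \approx 0.041667$
$\left(38 + G\right) 18 = \left(38 + \frac{1}{24}\right) 18 = \frac{913}{24} \cdot 18 = \frac{2739}{4}$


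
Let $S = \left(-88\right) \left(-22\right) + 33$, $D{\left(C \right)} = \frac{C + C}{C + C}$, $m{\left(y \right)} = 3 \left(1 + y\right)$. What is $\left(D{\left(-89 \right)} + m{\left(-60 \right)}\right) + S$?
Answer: $1793$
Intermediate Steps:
$m{\left(y \right)} = 3 + 3 y$
$D{\left(C \right)} = 1$ ($D{\left(C \right)} = \frac{2 C}{2 C} = 2 C \frac{1}{2 C} = 1$)
$S = 1969$ ($S = 1936 + 33 = 1969$)
$\left(D{\left(-89 \right)} + m{\left(-60 \right)}\right) + S = \left(1 + \left(3 + 3 \left(-60\right)\right)\right) + 1969 = \left(1 + \left(3 - 180\right)\right) + 1969 = \left(1 - 177\right) + 1969 = -176 + 1969 = 1793$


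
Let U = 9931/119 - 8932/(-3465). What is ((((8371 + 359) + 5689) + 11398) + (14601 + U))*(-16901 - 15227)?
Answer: -6968533931392/5355 ≈ -1.3013e+9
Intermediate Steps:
U = 460699/5355 (U = 9931*(1/119) - 8932*(-1/3465) = 9931/119 + 116/45 = 460699/5355 ≈ 86.031)
((((8371 + 359) + 5689) + 11398) + (14601 + U))*(-16901 - 15227) = ((((8371 + 359) + 5689) + 11398) + (14601 + 460699/5355))*(-16901 - 15227) = (((8730 + 5689) + 11398) + 78649054/5355)*(-32128) = ((14419 + 11398) + 78649054/5355)*(-32128) = (25817 + 78649054/5355)*(-32128) = (216899089/5355)*(-32128) = -6968533931392/5355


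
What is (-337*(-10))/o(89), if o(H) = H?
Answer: 3370/89 ≈ 37.865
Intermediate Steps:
(-337*(-10))/o(89) = -337*(-10)/89 = 3370*(1/89) = 3370/89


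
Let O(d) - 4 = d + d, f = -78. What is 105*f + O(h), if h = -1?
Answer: -8188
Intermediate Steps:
O(d) = 4 + 2*d (O(d) = 4 + (d + d) = 4 + 2*d)
105*f + O(h) = 105*(-78) + (4 + 2*(-1)) = -8190 + (4 - 2) = -8190 + 2 = -8188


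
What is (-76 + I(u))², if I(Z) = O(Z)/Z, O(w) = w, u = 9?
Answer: 5625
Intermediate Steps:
I(Z) = 1 (I(Z) = Z/Z = 1)
(-76 + I(u))² = (-76 + 1)² = (-75)² = 5625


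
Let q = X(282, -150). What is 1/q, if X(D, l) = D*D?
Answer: 1/79524 ≈ 1.2575e-5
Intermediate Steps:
X(D, l) = D²
q = 79524 (q = 282² = 79524)
1/q = 1/79524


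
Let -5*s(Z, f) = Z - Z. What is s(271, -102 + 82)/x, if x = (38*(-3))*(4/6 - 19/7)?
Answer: 0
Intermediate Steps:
s(Z, f) = 0 (s(Z, f) = -(Z - Z)/5 = -⅕*0 = 0)
x = 1634/7 (x = -114*(4*(⅙) - 19*⅐) = -114*(⅔ - 19/7) = -114*(-43/21) = 1634/7 ≈ 233.43)
s(271, -102 + 82)/x = 0/(1634/7) = 0*(7/1634) = 0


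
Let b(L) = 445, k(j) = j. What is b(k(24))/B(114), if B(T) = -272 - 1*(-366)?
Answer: 445/94 ≈ 4.7340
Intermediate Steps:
B(T) = 94 (B(T) = -272 + 366 = 94)
b(k(24))/B(114) = 445/94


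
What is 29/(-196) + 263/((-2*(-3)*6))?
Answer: 6313/882 ≈ 7.1576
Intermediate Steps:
29/(-196) + 263/((-2*(-3)*6)) = 29*(-1/196) + 263/((6*6)) = -29/196 + 263/36 = 6313/882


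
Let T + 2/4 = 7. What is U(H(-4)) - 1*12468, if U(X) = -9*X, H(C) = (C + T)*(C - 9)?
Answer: -24351/2 ≈ -12176.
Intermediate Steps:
T = 13/2 (T = -½ + 7 = 13/2 ≈ 6.5000)
H(C) = (-9 + C)*(13/2 + C) (H(C) = (C + 13/2)*(C - 9) = (13/2 + C)*(-9 + C) = (-9 + C)*(13/2 + C))
U(X) = -9*X
U(H(-4)) - 1*12468 = -9*(-117/2 + (-4)² - 5/2*(-4)) - 1*12468 = -9*(-117/2 + 16 + 10) - 12468 = -9*(-65/2) - 12468 = 585/2 - 12468 = -24351/2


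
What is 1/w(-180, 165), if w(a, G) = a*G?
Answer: -1/29700 ≈ -3.3670e-5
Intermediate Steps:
w(a, G) = G*a
1/w(-180, 165) = 1/(165*(-180)) = 1/(-29700) = -1/29700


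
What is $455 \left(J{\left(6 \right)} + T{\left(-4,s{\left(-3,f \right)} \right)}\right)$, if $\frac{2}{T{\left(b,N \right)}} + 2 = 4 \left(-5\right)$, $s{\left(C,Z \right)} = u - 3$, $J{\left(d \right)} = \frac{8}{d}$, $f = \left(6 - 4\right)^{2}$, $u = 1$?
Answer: $\frac{18655}{33} \approx 565.3$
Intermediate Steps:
$f = 4$ ($f = 2^{2} = 4$)
$s{\left(C,Z \right)} = -2$ ($s{\left(C,Z \right)} = 1 - 3 = -2$)
$T{\left(b,N \right)} = - \frac{1}{11}$ ($T{\left(b,N \right)} = \frac{2}{-2 + 4 \left(-5\right)} = \frac{2}{-2 - 20} = \frac{2}{-22} = 2 \left(- \frac{1}{22}\right) = - \frac{1}{11}$)
$455 \left(J{\left(6 \right)} + T{\left(-4,s{\left(-3,f \right)} \right)}\right) = 455 \left(\frac{8}{6} - \frac{1}{11}\right) = 455 \left(8 \cdot \frac{1}{6} - \frac{1}{11}\right) = 455 \left(\frac{4}{3} - \frac{1}{11}\right) = 455 \cdot \frac{41}{33} = \frac{18655}{33}$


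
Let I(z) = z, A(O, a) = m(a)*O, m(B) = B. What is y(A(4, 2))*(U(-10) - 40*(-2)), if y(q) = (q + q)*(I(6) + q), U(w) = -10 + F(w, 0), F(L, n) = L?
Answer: 13440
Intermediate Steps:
A(O, a) = O*a (A(O, a) = a*O = O*a)
U(w) = -10 + w
y(q) = 2*q*(6 + q) (y(q) = (q + q)*(6 + q) = (2*q)*(6 + q) = 2*q*(6 + q))
y(A(4, 2))*(U(-10) - 40*(-2)) = (2*(4*2)*(6 + 4*2))*((-10 - 10) - 40*(-2)) = (2*8*(6 + 8))*(-20 + 80) = (2*8*14)*60 = 224*60 = 13440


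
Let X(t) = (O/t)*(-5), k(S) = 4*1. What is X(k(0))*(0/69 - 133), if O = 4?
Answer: 665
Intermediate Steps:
k(S) = 4
X(t) = -20/t (X(t) = (4/t)*(-5) = -20/t)
X(k(0))*(0/69 - 133) = (-20/4)*(0/69 - 133) = (-20*¼)*(0*(1/69) - 133) = -5*(0 - 133) = -5*(-133) = 665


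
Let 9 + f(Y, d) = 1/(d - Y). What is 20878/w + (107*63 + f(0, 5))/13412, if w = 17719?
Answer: 153578303/91402780 ≈ 1.6802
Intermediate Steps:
f(Y, d) = -9 + 1/(d - Y)
20878/w + (107*63 + f(0, 5))/13412 = 20878/17719 + (107*63 + (-1 - 9*0 + 9*5)/(0 - 1*5))/13412 = 20878*(1/17719) + (6741 + (-1 + 0 + 45)/(0 - 5))*(1/13412) = 1606/1363 + (6741 + 44/(-5))*(1/13412) = 1606/1363 + (6741 - ⅕*44)*(1/13412) = 1606/1363 + (6741 - 44/5)*(1/13412) = 1606/1363 + (33661/5)*(1/13412) = 1606/1363 + 33661/67060 = 153578303/91402780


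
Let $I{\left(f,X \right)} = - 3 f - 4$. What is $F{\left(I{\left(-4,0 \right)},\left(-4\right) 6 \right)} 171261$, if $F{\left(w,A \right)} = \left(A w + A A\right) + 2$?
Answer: $66106746$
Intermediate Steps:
$I{\left(f,X \right)} = -4 - 3 f$
$F{\left(w,A \right)} = 2 + A^{2} + A w$ ($F{\left(w,A \right)} = \left(A w + A^{2}\right) + 2 = \left(A^{2} + A w\right) + 2 = 2 + A^{2} + A w$)
$F{\left(I{\left(-4,0 \right)},\left(-4\right) 6 \right)} 171261 = \left(2 + \left(\left(-4\right) 6\right)^{2} + \left(-4\right) 6 \left(-4 - -12\right)\right) 171261 = \left(2 + \left(-24\right)^{2} - 24 \left(-4 + 12\right)\right) 171261 = \left(2 + 576 - 192\right) 171261 = 386 \cdot 171261 = 66106746$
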